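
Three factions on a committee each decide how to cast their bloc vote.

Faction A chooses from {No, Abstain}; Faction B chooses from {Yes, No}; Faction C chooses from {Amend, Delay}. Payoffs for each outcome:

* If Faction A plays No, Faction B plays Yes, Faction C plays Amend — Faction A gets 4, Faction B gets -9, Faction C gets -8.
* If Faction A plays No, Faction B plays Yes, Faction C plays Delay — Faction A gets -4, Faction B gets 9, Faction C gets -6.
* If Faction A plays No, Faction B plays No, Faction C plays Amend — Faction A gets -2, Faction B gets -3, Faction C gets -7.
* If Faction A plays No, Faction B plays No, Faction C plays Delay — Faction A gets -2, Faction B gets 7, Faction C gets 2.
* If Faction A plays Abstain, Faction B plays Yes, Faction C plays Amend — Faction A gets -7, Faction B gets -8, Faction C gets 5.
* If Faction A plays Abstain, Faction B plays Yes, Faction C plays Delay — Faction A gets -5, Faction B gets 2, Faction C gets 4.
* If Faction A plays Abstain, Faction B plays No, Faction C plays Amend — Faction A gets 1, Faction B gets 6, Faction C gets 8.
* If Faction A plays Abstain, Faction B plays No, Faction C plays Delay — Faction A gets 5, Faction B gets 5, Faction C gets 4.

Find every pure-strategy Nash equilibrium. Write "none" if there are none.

Mark each player's best response to every combination of opponents' strategies; a profile where every player is best-responding is a pure Nash equilibrium.
Faction A against (Yes, Amend): payoffs 4, -7 → best response No.
Faction A against (Yes, Delay): payoffs -4, -5 → best response No.
Faction A against (No, Amend): payoffs -2, 1 → best response Abstain.
Faction A against (No, Delay): payoffs -2, 5 → best response Abstain.
Faction B against (No, Amend): payoffs -9, -3 → best response No.
Faction B against (No, Delay): payoffs 9, 7 → best response Yes.
Faction B against (Abstain, Amend): payoffs -8, 6 → best response No.
Faction B against (Abstain, Delay): payoffs 2, 5 → best response No.
Faction C against (No, Yes): payoffs -8, -6 → best response Delay.
Faction C against (No, No): payoffs -7, 2 → best response Delay.
Faction C against (Abstain, Yes): payoffs 5, 4 → best response Amend.
Faction C against (Abstain, No): payoffs 8, 4 → best response Amend.
Mutual best responses: (No, Yes, Delay); (Abstain, No, Amend).

The pure Nash equilibria are (No, Yes, Delay), (Abstain, No, Amend).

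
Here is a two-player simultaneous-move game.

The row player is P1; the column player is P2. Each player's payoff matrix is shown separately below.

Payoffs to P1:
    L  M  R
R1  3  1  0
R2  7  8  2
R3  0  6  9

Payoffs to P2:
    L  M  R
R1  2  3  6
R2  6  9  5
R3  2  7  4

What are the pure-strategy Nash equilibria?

(R1, L): P1 can switch to R2 (3 → 7). Not NE.
(R1, M): P1 can switch to R2 (1 → 8). Not NE.
(R1, R): P1 can switch to R2 (0 → 2). Not NE.
(R2, L): P2 can switch to M (6 → 9). Not NE.
(R2, M): P1 gets 8, best alternative 6; P2 gets 9, best alternative 6. No profitable deviation — NE.
(R2, R): P1 can switch to R3 (2 → 9). Not NE.
(R3, L): P1 can switch to R1 (0 → 3). Not NE.
(R3, M): P1 can switch to R2 (6 → 8). Not NE.
(R3, R): P2 can switch to M (4 → 7). Not NE.

Pure NE: (R2, M)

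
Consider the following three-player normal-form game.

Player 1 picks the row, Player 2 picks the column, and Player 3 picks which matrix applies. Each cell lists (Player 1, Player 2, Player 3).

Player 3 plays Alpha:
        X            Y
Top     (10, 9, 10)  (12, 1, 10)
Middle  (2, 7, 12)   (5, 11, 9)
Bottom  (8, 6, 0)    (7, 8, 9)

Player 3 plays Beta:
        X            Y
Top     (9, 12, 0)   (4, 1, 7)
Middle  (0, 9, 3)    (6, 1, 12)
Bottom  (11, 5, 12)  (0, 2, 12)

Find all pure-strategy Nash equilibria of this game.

The pure Nash equilibria are (Top, X, Alpha); (Bottom, X, Beta).

(Top, X, Alpha): Player 1 gets 10, best alternative 8; Player 2 gets 9, best alternative 1; Player 3 gets 10, best alternative 0. No profitable deviation — NE.
(Top, X, Beta): Player 1 can switch to Bottom (9 → 11). Not NE.
(Top, Y, Alpha): Player 2 can switch to X (1 → 9). Not NE.
(Top, Y, Beta): Player 1 can switch to Middle (4 → 6). Not NE.
(Middle, X, Alpha): Player 1 can switch to Top (2 → 10). Not NE.
(Middle, X, Beta): Player 1 can switch to Top (0 → 9). Not NE.
(Middle, Y, Alpha): Player 1 can switch to Top (5 → 12). Not NE.
(Middle, Y, Beta): Player 2 can switch to X (1 → 9). Not NE.
(Bottom, X, Alpha): Player 1 can switch to Top (8 → 10). Not NE.
(Bottom, X, Beta): Player 1 gets 11, best alternative 9; Player 2 gets 5, best alternative 2; Player 3 gets 12, best alternative 0. No profitable deviation — NE.
(The remaining 2 profiles each have a profitable deviation by the same check.)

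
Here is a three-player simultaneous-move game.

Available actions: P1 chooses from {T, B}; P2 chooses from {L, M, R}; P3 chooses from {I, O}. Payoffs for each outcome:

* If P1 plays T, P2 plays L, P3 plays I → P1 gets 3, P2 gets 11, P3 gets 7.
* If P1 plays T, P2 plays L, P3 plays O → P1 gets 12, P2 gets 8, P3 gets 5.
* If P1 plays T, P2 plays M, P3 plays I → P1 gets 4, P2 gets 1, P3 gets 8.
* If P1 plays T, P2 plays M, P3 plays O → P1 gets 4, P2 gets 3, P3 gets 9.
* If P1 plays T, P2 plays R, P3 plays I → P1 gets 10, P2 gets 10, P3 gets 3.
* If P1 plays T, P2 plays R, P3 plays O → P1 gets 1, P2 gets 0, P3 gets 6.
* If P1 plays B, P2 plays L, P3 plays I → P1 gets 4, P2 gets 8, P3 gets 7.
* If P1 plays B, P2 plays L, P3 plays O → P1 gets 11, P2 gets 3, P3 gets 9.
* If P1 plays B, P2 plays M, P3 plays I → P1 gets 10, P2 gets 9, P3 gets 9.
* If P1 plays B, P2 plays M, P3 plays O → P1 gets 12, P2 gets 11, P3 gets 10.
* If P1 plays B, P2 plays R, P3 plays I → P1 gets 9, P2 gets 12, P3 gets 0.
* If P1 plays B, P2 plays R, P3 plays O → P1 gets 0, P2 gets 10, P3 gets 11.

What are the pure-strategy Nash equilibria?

(T, L, I): P1 can switch to B (3 → 4). Not NE.
(T, L, O): P3 can switch to I (5 → 7). Not NE.
(T, M, I): P1 can switch to B (4 → 10). Not NE.
(T, M, O): P1 can switch to B (4 → 12). Not NE.
(T, R, I): P2 can switch to L (10 → 11). Not NE.
(T, R, O): P2 can switch to L (0 → 8). Not NE.
(B, L, I): P2 can switch to M (8 → 9). Not NE.
(B, L, O): P1 can switch to T (11 → 12). Not NE.
(B, M, O): P1 gets 12, best alternative 4; P2 gets 11, best alternative 10; P3 gets 10, best alternative 9. No profitable deviation — NE.
(The remaining 3 profiles each have a profitable deviation by the same check.)

The unique pure-strategy Nash equilibrium is (B, M, O).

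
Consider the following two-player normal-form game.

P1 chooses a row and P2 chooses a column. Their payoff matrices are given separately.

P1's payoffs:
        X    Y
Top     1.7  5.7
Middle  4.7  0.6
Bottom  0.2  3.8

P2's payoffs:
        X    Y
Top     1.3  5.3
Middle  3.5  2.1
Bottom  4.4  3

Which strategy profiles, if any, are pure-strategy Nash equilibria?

The pure Nash equilibria are (Top, Y); (Middle, X).

P1 against X: payoffs 1.7, 4.7, 0.2 → best response Middle.
P1 against Y: payoffs 5.7, 0.6, 3.8 → best response Top.
P2 against Top: payoffs 1.3, 5.3 → best response Y.
P2 against Middle: payoffs 3.5, 2.1 → best response X.
P2 against Bottom: payoffs 4.4, 3 → best response X.
Mutual best responses: (Top, Y); (Middle, X).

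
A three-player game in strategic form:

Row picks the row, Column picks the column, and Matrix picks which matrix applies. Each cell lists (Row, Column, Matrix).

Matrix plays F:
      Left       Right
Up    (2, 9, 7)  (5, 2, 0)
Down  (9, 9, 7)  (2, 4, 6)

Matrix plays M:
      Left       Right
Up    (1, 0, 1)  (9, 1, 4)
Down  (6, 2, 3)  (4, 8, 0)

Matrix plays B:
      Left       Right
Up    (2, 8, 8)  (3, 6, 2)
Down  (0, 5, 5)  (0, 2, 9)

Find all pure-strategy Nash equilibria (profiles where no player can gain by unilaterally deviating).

Pure-strategy Nash equilibria: (Up, Left, B), (Up, Right, M), (Down, Left, F)

(Up, Left, F): Row can switch to Down (2 → 9). Not NE.
(Up, Left, M): Row can switch to Down (1 → 6). Not NE.
(Up, Left, B): Row gets 2, best alternative 0; Column gets 8, best alternative 6; Matrix gets 8, best alternative 7. No profitable deviation — NE.
(Up, Right, F): Column can switch to Left (2 → 9). Not NE.
(Up, Right, M): Row gets 9, best alternative 4; Column gets 1, best alternative 0; Matrix gets 4, best alternative 2. No profitable deviation — NE.
(Up, Right, B): Column can switch to Left (6 → 8). Not NE.
(Down, Left, F): Row gets 9, best alternative 2; Column gets 9, best alternative 4; Matrix gets 7, best alternative 5. No profitable deviation — NE.
(Down, Left, M): Column can switch to Right (2 → 8). Not NE.
(Down, Left, B): Row can switch to Up (0 → 2). Not NE.
(Down, Right, F): Row can switch to Up (2 → 5). Not NE.
(Down, Right, M): Row can switch to Up (4 → 9). Not NE.
(Down, Right, B): Row can switch to Up (0 → 3). Not NE.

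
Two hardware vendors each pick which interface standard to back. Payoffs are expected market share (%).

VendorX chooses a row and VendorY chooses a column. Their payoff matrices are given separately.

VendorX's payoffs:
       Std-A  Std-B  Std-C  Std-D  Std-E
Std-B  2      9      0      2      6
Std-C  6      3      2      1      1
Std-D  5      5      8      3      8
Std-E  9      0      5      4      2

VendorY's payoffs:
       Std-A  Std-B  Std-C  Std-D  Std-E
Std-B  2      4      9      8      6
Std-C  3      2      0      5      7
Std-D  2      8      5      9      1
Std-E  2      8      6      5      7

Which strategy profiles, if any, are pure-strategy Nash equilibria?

(Std-B, Std-A): VendorX can switch to Std-C (2 → 6). Not NE.
(Std-B, Std-B): VendorY can switch to Std-C (4 → 9). Not NE.
(Std-B, Std-C): VendorX can switch to Std-C (0 → 2). Not NE.
(Std-B, Std-D): VendorX can switch to Std-D (2 → 3). Not NE.
(Std-B, Std-E): VendorX can switch to Std-D (6 → 8). Not NE.
(Std-C, Std-A): VendorX can switch to Std-E (6 → 9). Not NE.
(Std-C, Std-B): VendorX can switch to Std-B (3 → 9). Not NE.
(Std-C, Std-C): VendorX can switch to Std-D (2 → 8). Not NE.
(Std-C, Std-D): VendorX can switch to Std-B (1 → 2). Not NE.
(Std-C, Std-E): VendorX can switch to Std-B (1 → 6). Not NE.
(The remaining 10 profiles each have a profitable deviation by the same check.)

There is no pure-strategy Nash equilibrium.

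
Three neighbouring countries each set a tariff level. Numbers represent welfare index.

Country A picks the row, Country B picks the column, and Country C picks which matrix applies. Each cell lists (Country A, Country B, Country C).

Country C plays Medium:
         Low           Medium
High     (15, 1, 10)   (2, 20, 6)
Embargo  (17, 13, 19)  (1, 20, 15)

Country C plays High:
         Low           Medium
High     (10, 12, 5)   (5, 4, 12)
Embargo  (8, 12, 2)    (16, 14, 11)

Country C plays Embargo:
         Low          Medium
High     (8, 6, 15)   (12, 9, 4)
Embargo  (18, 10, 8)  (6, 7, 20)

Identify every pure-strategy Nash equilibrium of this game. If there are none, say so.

This game has no pure Nash equilibrium.

For each player, find the best response to each opponent profile; mutual best responses are the pure NE.
Country A against (Low, Medium): payoffs 15, 17 → best response Embargo.
Country A against (Low, High): payoffs 10, 8 → best response High.
Country A against (Low, Embargo): payoffs 8, 18 → best response Embargo.
Country A against (Medium, Medium): payoffs 2, 1 → best response High.
Country A against (Medium, High): payoffs 5, 16 → best response Embargo.
Country A against (Medium, Embargo): payoffs 12, 6 → best response High.
Country B against (High, Medium): payoffs 1, 20 → best response Medium.
Country B against (High, High): payoffs 12, 4 → best response Low.
Country B against (High, Embargo): payoffs 6, 9 → best response Medium.
Country B against (Embargo, Medium): payoffs 13, 20 → best response Medium.
Country B against (Embargo, High): payoffs 12, 14 → best response Medium.
Country B against (Embargo, Embargo): payoffs 10, 7 → best response Low.
Country C against (High, Low): payoffs 10, 5, 15 → best response Embargo.
Country C against (High, Medium): payoffs 6, 12, 4 → best response High.
Country C against (Embargo, Low): payoffs 19, 2, 8 → best response Medium.
Country C against (Embargo, Medium): payoffs 15, 11, 20 → best response Embargo.
No profile is a mutual best response for all players.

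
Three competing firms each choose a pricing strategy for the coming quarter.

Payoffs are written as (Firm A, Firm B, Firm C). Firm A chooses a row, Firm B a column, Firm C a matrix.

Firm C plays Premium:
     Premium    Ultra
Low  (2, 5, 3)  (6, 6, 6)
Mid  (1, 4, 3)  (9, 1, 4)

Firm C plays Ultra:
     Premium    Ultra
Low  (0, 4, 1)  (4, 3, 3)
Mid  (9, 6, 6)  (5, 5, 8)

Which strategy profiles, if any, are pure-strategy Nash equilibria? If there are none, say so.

(Low, Premium, Premium): Firm B can switch to Ultra (5 → 6). Not NE.
(Low, Premium, Ultra): Firm A can switch to Mid (0 → 9). Not NE.
(Low, Ultra, Premium): Firm A can switch to Mid (6 → 9). Not NE.
(Low, Ultra, Ultra): Firm A can switch to Mid (4 → 5). Not NE.
(Mid, Premium, Premium): Firm A can switch to Low (1 → 2). Not NE.
(Mid, Premium, Ultra): Firm A gets 9, best alternative 0; Firm B gets 6, best alternative 5; Firm C gets 6, best alternative 3. No profitable deviation — NE.
(Mid, Ultra, Premium): Firm B can switch to Premium (1 → 4). Not NE.
(Mid, Ultra, Ultra): Firm B can switch to Premium (5 → 6). Not NE.

(Mid, Premium, Ultra)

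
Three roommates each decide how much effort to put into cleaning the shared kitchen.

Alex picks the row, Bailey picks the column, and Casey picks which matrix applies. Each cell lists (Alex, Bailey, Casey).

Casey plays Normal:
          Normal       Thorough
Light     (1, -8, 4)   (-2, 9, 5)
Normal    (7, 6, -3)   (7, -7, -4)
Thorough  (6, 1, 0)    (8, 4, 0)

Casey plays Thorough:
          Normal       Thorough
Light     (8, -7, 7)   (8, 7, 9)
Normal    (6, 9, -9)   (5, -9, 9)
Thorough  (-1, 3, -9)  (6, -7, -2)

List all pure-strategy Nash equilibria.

Alex against (Normal, Normal): payoffs 1, 7, 6 → best response Normal.
Alex against (Normal, Thorough): payoffs 8, 6, -1 → best response Light.
Alex against (Thorough, Normal): payoffs -2, 7, 8 → best response Thorough.
Alex against (Thorough, Thorough): payoffs 8, 5, 6 → best response Light.
Bailey against (Light, Normal): payoffs -8, 9 → best response Thorough.
Bailey against (Light, Thorough): payoffs -7, 7 → best response Thorough.
Bailey against (Normal, Normal): payoffs 6, -7 → best response Normal.
Bailey against (Normal, Thorough): payoffs 9, -9 → best response Normal.
Bailey against (Thorough, Normal): payoffs 1, 4 → best response Thorough.
Bailey against (Thorough, Thorough): payoffs 3, -7 → best response Normal.
Casey against (Light, Normal): payoffs 4, 7 → best response Thorough.
Casey against (Light, Thorough): payoffs 5, 9 → best response Thorough.
Casey against (Normal, Normal): payoffs -3, -9 → best response Normal.
Casey against (Normal, Thorough): payoffs -4, 9 → best response Thorough.
Casey against (Thorough, Normal): payoffs 0, -9 → best response Normal.
Casey against (Thorough, Thorough): payoffs 0, -2 → best response Normal.
Mutual best responses: (Light, Thorough, Thorough); (Normal, Normal, Normal); (Thorough, Thorough, Normal).

The pure Nash equilibria are (Light, Thorough, Thorough) and (Normal, Normal, Normal) and (Thorough, Thorough, Normal).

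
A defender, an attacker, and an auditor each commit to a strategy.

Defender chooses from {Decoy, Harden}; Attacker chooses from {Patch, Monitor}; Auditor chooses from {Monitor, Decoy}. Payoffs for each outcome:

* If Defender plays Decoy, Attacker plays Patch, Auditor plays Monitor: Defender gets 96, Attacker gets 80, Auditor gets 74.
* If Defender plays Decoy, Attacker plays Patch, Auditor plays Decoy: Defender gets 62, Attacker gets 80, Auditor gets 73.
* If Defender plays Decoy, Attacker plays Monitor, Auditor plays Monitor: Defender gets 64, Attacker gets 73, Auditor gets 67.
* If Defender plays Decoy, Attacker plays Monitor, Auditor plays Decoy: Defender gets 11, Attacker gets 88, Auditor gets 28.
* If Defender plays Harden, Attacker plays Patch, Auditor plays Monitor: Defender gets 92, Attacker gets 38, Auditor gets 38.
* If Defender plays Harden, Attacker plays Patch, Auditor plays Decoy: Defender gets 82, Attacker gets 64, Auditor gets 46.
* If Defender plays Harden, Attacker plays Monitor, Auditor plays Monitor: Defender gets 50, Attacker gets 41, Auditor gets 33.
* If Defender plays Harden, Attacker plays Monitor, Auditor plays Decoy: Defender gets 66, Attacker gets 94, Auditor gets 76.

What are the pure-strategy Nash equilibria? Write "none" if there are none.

Pure-strategy Nash equilibria: (Decoy, Patch, Monitor) and (Harden, Monitor, Decoy)

(Decoy, Patch, Monitor): Defender gets 96, best alternative 92; Attacker gets 80, best alternative 73; Auditor gets 74, best alternative 73. No profitable deviation — NE.
(Decoy, Patch, Decoy): Defender can switch to Harden (62 → 82). Not NE.
(Decoy, Monitor, Monitor): Attacker can switch to Patch (73 → 80). Not NE.
(Decoy, Monitor, Decoy): Defender can switch to Harden (11 → 66). Not NE.
(Harden, Patch, Monitor): Defender can switch to Decoy (92 → 96). Not NE.
(Harden, Patch, Decoy): Attacker can switch to Monitor (64 → 94). Not NE.
(Harden, Monitor, Monitor): Defender can switch to Decoy (50 → 64). Not NE.
(Harden, Monitor, Decoy): Defender gets 66, best alternative 11; Attacker gets 94, best alternative 64; Auditor gets 76, best alternative 33. No profitable deviation — NE.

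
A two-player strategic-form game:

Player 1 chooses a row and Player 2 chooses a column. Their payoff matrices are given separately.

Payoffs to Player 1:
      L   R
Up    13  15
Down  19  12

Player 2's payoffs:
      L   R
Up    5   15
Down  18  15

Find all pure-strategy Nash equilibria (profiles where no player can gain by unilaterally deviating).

The pure Nash equilibria are (Up, R); (Down, L).

(Up, L): Player 1 can switch to Down (13 → 19). Not NE.
(Up, R): Player 1 gets 15, best alternative 12; Player 2 gets 15, best alternative 5. No profitable deviation — NE.
(Down, L): Player 1 gets 19, best alternative 13; Player 2 gets 18, best alternative 15. No profitable deviation — NE.
(Down, R): Player 1 can switch to Up (12 → 15). Not NE.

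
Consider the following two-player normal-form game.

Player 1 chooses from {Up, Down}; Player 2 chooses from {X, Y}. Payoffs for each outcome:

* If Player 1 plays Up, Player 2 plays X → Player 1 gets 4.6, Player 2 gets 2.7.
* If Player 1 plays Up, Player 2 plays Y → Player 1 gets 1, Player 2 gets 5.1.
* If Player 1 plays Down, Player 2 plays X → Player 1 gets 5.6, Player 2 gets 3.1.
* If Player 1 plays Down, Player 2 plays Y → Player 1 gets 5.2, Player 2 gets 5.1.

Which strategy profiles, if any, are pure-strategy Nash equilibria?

(Up, X): Player 1 can switch to Down (4.6 → 5.6). Not NE.
(Up, Y): Player 1 can switch to Down (1 → 5.2). Not NE.
(Down, X): Player 2 can switch to Y (3.1 → 5.1). Not NE.
(Down, Y): Player 1 gets 5.2, best alternative 1; Player 2 gets 5.1, best alternative 3.1. No profitable deviation — NE.

(Down, Y)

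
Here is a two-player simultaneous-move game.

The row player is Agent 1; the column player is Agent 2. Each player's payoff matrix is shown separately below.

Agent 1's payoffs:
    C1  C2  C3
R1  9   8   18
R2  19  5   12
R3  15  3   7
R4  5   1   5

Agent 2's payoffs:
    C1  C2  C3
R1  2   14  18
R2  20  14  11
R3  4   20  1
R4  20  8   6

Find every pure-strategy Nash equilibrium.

The pure Nash equilibria are (R1, C3), (R2, C1).

For each strategy profile, look for a profitable unilateral deviation.
(R1, C1): Agent 1 can switch to R2 (9 → 19). Not NE.
(R1, C2): Agent 2 can switch to C3 (14 → 18). Not NE.
(R1, C3): Agent 1 gets 18, best alternative 12; Agent 2 gets 18, best alternative 14. No profitable deviation — NE.
(R2, C1): Agent 1 gets 19, best alternative 15; Agent 2 gets 20, best alternative 14. No profitable deviation — NE.
(R2, C2): Agent 1 can switch to R1 (5 → 8). Not NE.
(R2, C3): Agent 1 can switch to R1 (12 → 18). Not NE.
(R3, C1): Agent 1 can switch to R2 (15 → 19). Not NE.
(R3, C2): Agent 1 can switch to R1 (3 → 8). Not NE.
(R3, C3): Agent 1 can switch to R1 (7 → 18). Not NE.
(R4, C1): Agent 1 can switch to R1 (5 → 9). Not NE.
(R4, C2): Agent 1 can switch to R1 (1 → 8). Not NE.
(R4, C3): Agent 1 can switch to R1 (5 → 18). Not NE.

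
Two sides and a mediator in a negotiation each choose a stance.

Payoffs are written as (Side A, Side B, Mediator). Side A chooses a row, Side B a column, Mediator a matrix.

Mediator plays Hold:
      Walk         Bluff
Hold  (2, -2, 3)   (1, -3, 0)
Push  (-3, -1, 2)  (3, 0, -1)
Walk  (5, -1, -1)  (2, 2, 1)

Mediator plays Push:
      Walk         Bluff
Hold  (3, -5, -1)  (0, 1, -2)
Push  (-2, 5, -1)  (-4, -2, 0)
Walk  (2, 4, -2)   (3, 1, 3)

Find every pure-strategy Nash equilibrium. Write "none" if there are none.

This game has no pure Nash equilibrium.

(Hold, Walk, Hold): Side A can switch to Walk (2 → 5). Not NE.
(Hold, Walk, Push): Side B can switch to Bluff (-5 → 1). Not NE.
(Hold, Bluff, Hold): Side A can switch to Push (1 → 3). Not NE.
(Hold, Bluff, Push): Side A can switch to Walk (0 → 3). Not NE.
(Push, Walk, Hold): Side A can switch to Hold (-3 → 2). Not NE.
(Push, Walk, Push): Side A can switch to Hold (-2 → 3). Not NE.
(Push, Bluff, Hold): Mediator can switch to Push (-1 → 0). Not NE.
(Push, Bluff, Push): Side A can switch to Hold (-4 → 0). Not NE.
(Walk, Walk, Hold): Side B can switch to Bluff (-1 → 2). Not NE.
(Walk, Walk, Push): Side A can switch to Hold (2 → 3). Not NE.
(The remaining 2 profiles each have a profitable deviation by the same check.)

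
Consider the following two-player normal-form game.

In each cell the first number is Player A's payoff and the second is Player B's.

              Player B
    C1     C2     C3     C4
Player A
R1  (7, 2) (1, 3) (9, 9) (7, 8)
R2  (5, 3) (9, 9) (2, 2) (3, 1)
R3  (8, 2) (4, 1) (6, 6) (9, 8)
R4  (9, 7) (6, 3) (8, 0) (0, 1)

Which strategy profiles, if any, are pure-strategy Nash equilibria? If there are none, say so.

The pure Nash equilibria are (R1, C3) and (R2, C2) and (R3, C4) and (R4, C1).

(R1, C1): Player A can switch to R3 (7 → 8). Not NE.
(R1, C2): Player A can switch to R2 (1 → 9). Not NE.
(R1, C3): Player A gets 9, best alternative 8; Player B gets 9, best alternative 8. No profitable deviation — NE.
(R1, C4): Player A can switch to R3 (7 → 9). Not NE.
(R2, C1): Player A can switch to R1 (5 → 7). Not NE.
(R2, C2): Player A gets 9, best alternative 6; Player B gets 9, best alternative 3. No profitable deviation — NE.
(R2, C3): Player A can switch to R1 (2 → 9). Not NE.
(R2, C4): Player A can switch to R1 (3 → 7). Not NE.
(R3, C4): Player A gets 9, best alternative 7; Player B gets 8, best alternative 6. No profitable deviation — NE.
(R4, C1): Player A gets 9, best alternative 8; Player B gets 7, best alternative 3. No profitable deviation — NE.
(The remaining 6 profiles each have a profitable deviation by the same check.)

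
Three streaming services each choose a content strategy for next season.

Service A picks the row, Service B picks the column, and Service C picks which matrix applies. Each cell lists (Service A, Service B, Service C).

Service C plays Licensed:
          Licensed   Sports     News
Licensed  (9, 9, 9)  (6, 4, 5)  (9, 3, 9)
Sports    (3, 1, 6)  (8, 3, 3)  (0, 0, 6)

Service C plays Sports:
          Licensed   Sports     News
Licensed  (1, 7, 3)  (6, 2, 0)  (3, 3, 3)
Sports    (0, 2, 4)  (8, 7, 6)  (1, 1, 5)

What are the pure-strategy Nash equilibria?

The pure Nash equilibria are (Licensed, Licensed, Licensed); (Sports, Sports, Sports).

(Licensed, Licensed, Licensed): Service A gets 9, best alternative 3; Service B gets 9, best alternative 4; Service C gets 9, best alternative 3. No profitable deviation — NE.
(Licensed, Licensed, Sports): Service C can switch to Licensed (3 → 9). Not NE.
(Licensed, Sports, Licensed): Service A can switch to Sports (6 → 8). Not NE.
(Licensed, Sports, Sports): Service A can switch to Sports (6 → 8). Not NE.
(Licensed, News, Licensed): Service B can switch to Licensed (3 → 9). Not NE.
(Licensed, News, Sports): Service B can switch to Licensed (3 → 7). Not NE.
(Sports, Licensed, Licensed): Service A can switch to Licensed (3 → 9). Not NE.
(Sports, Licensed, Sports): Service A can switch to Licensed (0 → 1). Not NE.
(Sports, Sports, Licensed): Service C can switch to Sports (3 → 6). Not NE.
(Sports, Sports, Sports): Service A gets 8, best alternative 6; Service B gets 7, best alternative 2; Service C gets 6, best alternative 3. No profitable deviation — NE.
(The remaining 2 profiles each have a profitable deviation by the same check.)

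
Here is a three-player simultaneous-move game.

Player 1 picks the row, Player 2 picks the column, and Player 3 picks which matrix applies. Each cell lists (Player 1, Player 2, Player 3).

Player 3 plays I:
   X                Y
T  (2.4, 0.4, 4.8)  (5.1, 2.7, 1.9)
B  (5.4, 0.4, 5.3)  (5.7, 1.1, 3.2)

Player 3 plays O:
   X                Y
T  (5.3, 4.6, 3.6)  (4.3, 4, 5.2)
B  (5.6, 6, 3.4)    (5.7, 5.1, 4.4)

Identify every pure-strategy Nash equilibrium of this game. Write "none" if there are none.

Mark each player's best response to every combination of opponents' strategies; a profile where every player is best-responding is a pure Nash equilibrium.
Player 1 against (X, I): payoffs 2.4, 5.4 → best response B.
Player 1 against (X, O): payoffs 5.3, 5.6 → best response B.
Player 1 against (Y, I): payoffs 5.1, 5.7 → best response B.
Player 1 against (Y, O): payoffs 4.3, 5.7 → best response B.
Player 2 against (T, I): payoffs 0.4, 2.7 → best response Y.
Player 2 against (T, O): payoffs 4.6, 4 → best response X.
Player 2 against (B, I): payoffs 0.4, 1.1 → best response Y.
Player 2 against (B, O): payoffs 6, 5.1 → best response X.
Player 3 against (T, X): payoffs 4.8, 3.6 → best response I.
Player 3 against (T, Y): payoffs 1.9, 5.2 → best response O.
Player 3 against (B, X): payoffs 5.3, 3.4 → best response I.
Player 3 against (B, Y): payoffs 3.2, 4.4 → best response O.
No profile is a mutual best response for all players.

There is no pure-strategy Nash equilibrium.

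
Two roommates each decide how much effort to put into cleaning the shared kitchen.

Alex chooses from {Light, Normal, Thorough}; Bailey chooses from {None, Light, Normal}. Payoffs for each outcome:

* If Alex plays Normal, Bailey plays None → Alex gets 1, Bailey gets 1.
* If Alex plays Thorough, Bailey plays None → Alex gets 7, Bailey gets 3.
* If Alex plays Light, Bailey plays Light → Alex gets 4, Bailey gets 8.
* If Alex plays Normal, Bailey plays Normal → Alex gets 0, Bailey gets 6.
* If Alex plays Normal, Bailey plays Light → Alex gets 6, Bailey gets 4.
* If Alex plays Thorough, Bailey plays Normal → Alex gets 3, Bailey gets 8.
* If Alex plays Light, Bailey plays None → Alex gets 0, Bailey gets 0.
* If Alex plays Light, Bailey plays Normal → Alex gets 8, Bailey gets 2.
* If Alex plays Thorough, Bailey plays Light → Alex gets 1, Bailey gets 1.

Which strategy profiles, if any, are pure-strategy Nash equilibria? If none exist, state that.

(Light, None): Alex can switch to Normal (0 → 1). Not NE.
(Light, Light): Alex can switch to Normal (4 → 6). Not NE.
(Light, Normal): Bailey can switch to Light (2 → 8). Not NE.
(Normal, None): Alex can switch to Thorough (1 → 7). Not NE.
(Normal, Light): Bailey can switch to Normal (4 → 6). Not NE.
(Normal, Normal): Alex can switch to Light (0 → 8). Not NE.
(Thorough, None): Bailey can switch to Normal (3 → 8). Not NE.
(Thorough, Light): Alex can switch to Light (1 → 4). Not NE.
(Thorough, Normal): Alex can switch to Light (3 → 8). Not NE.

No pure-strategy Nash equilibrium.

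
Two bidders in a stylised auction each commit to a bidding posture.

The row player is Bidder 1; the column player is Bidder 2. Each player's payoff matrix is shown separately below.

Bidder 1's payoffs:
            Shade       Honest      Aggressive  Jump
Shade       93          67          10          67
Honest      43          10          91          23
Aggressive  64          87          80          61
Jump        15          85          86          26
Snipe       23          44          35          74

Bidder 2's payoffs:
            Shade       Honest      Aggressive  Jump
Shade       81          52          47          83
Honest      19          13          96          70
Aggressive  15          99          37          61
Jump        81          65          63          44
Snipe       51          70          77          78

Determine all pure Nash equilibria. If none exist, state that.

The pure Nash equilibria are (Honest, Aggressive), (Aggressive, Honest), (Snipe, Jump).

(Shade, Shade): Bidder 2 can switch to Jump (81 → 83). Not NE.
(Shade, Honest): Bidder 1 can switch to Aggressive (67 → 87). Not NE.
(Shade, Aggressive): Bidder 1 can switch to Honest (10 → 91). Not NE.
(Shade, Jump): Bidder 1 can switch to Snipe (67 → 74). Not NE.
(Honest, Shade): Bidder 1 can switch to Shade (43 → 93). Not NE.
(Honest, Honest): Bidder 1 can switch to Shade (10 → 67). Not NE.
(Honest, Aggressive): Bidder 1 gets 91, best alternative 86; Bidder 2 gets 96, best alternative 70. No profitable deviation — NE.
(Honest, Jump): Bidder 1 can switch to Shade (23 → 67). Not NE.
(Aggressive, Shade): Bidder 1 can switch to Shade (64 → 93). Not NE.
(Aggressive, Honest): Bidder 1 gets 87, best alternative 85; Bidder 2 gets 99, best alternative 61. No profitable deviation — NE.
(Snipe, Jump): Bidder 1 gets 74, best alternative 67; Bidder 2 gets 78, best alternative 77. No profitable deviation — NE.
(The remaining 9 profiles each have a profitable deviation by the same check.)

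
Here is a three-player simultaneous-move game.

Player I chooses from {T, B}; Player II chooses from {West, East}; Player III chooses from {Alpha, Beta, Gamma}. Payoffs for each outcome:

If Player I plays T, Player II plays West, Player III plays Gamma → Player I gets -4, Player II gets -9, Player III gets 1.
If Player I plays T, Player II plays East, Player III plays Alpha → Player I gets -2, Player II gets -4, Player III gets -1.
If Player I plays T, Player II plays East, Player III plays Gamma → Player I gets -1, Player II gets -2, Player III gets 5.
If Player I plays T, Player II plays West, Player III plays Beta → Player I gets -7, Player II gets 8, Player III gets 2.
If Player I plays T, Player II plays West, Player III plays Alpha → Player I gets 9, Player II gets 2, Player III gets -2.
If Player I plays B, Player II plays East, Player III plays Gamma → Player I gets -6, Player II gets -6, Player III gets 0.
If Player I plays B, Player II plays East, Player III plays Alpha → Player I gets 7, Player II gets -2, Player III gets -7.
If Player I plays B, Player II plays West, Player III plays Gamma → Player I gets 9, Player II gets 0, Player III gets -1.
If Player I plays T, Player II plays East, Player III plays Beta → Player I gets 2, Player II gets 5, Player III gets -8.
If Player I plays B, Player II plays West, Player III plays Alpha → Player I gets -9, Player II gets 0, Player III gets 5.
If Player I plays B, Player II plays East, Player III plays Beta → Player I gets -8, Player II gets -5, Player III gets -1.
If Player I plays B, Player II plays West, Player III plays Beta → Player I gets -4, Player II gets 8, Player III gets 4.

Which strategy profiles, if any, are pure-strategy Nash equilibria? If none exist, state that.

(T, West, Alpha): Player III can switch to Beta (-2 → 2). Not NE.
(T, West, Beta): Player I can switch to B (-7 → -4). Not NE.
(T, West, Gamma): Player I can switch to B (-4 → 9). Not NE.
(T, East, Alpha): Player I can switch to B (-2 → 7). Not NE.
(T, East, Beta): Player II can switch to West (5 → 8). Not NE.
(T, East, Gamma): Player I gets -1, best alternative -6; Player II gets -2, best alternative -9; Player III gets 5, best alternative -1. No profitable deviation — NE.
(B, West, Alpha): Player I can switch to T (-9 → 9). Not NE.
(The remaining 5 profiles each have a profitable deviation by the same check.)

Pure NE: (T, East, Gamma)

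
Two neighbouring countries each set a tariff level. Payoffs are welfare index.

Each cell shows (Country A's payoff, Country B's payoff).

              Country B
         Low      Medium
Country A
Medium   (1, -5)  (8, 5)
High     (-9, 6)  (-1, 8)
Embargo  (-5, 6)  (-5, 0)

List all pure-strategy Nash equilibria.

Check each profile: it is a Nash equilibrium iff no player can strictly gain by switching unilaterally.
(Medium, Low): Country B can switch to Medium (-5 → 5). Not NE.
(Medium, Medium): Country A gets 8, best alternative -1; Country B gets 5, best alternative -5. No profitable deviation — NE.
(High, Low): Country A can switch to Medium (-9 → 1). Not NE.
(High, Medium): Country A can switch to Medium (-1 → 8). Not NE.
(Embargo, Low): Country A can switch to Medium (-5 → 1). Not NE.
(Embargo, Medium): Country A can switch to Medium (-5 → 8). Not NE.

Pure NE: (Medium, Medium)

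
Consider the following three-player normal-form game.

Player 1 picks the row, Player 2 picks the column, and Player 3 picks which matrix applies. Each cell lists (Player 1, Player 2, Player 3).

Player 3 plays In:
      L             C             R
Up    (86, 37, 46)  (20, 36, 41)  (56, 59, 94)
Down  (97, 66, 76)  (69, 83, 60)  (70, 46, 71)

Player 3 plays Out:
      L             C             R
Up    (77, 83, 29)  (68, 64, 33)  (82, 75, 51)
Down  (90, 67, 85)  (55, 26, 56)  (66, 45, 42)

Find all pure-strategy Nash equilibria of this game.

(Down, L, Out) and (Down, C, In)

Mark each player's best response to every combination of opponents' strategies; a profile where every player is best-responding is a pure Nash equilibrium.
Player 1 against (L, In): payoffs 86, 97 → best response Down.
Player 1 against (L, Out): payoffs 77, 90 → best response Down.
Player 1 against (C, In): payoffs 20, 69 → best response Down.
Player 1 against (C, Out): payoffs 68, 55 → best response Up.
Player 1 against (R, In): payoffs 56, 70 → best response Down.
Player 1 against (R, Out): payoffs 82, 66 → best response Up.
Player 2 against (Up, In): payoffs 37, 36, 59 → best response R.
Player 2 against (Up, Out): payoffs 83, 64, 75 → best response L.
Player 2 against (Down, In): payoffs 66, 83, 46 → best response C.
Player 2 against (Down, Out): payoffs 67, 26, 45 → best response L.
Player 3 against (Up, L): payoffs 46, 29 → best response In.
Player 3 against (Up, C): payoffs 41, 33 → best response In.
Player 3 against (Up, R): payoffs 94, 51 → best response In.
Player 3 against (Down, L): payoffs 76, 85 → best response Out.
Player 3 against (Down, C): payoffs 60, 56 → best response In.
Player 3 against (Down, R): payoffs 71, 42 → best response In.
Mutual best responses: (Down, L, Out); (Down, C, In).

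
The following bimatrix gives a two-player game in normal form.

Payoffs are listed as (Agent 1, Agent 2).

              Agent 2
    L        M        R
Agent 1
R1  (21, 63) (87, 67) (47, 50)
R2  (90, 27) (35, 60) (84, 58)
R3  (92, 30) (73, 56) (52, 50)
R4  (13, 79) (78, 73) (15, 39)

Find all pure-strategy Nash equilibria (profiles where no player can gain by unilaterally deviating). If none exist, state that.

Pure NE: (R1, M)

For each strategy profile, look for a profitable unilateral deviation.
(R1, L): Agent 1 can switch to R2 (21 → 90). Not NE.
(R1, M): Agent 1 gets 87, best alternative 78; Agent 2 gets 67, best alternative 63. No profitable deviation — NE.
(R1, R): Agent 1 can switch to R2 (47 → 84). Not NE.
(R2, L): Agent 1 can switch to R3 (90 → 92). Not NE.
(R2, M): Agent 1 can switch to R1 (35 → 87). Not NE.
(R2, R): Agent 2 can switch to M (58 → 60). Not NE.
(R3, L): Agent 2 can switch to M (30 → 56). Not NE.
(R3, M): Agent 1 can switch to R1 (73 → 87). Not NE.
(R3, R): Agent 1 can switch to R2 (52 → 84). Not NE.
(R4, L): Agent 1 can switch to R1 (13 → 21). Not NE.
(R4, M): Agent 1 can switch to R1 (78 → 87). Not NE.
(R4, R): Agent 1 can switch to R1 (15 → 47). Not NE.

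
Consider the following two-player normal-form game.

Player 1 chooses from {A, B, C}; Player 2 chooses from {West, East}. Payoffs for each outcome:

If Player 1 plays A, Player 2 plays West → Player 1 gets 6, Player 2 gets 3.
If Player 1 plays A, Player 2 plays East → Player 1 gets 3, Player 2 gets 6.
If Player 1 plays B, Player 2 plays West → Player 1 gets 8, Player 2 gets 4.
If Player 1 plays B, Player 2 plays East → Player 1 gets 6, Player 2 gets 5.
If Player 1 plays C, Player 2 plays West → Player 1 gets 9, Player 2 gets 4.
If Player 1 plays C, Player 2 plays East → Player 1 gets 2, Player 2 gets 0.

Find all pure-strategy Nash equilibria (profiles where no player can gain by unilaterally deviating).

(B, East); (C, West)

Check each profile: it is a Nash equilibrium iff no player can strictly gain by switching unilaterally.
(A, West): Player 1 can switch to B (6 → 8). Not NE.
(A, East): Player 1 can switch to B (3 → 6). Not NE.
(B, West): Player 1 can switch to C (8 → 9). Not NE.
(B, East): Player 1 gets 6, best alternative 3; Player 2 gets 5, best alternative 4. No profitable deviation — NE.
(C, West): Player 1 gets 9, best alternative 8; Player 2 gets 4, best alternative 0. No profitable deviation — NE.
(C, East): Player 1 can switch to A (2 → 3). Not NE.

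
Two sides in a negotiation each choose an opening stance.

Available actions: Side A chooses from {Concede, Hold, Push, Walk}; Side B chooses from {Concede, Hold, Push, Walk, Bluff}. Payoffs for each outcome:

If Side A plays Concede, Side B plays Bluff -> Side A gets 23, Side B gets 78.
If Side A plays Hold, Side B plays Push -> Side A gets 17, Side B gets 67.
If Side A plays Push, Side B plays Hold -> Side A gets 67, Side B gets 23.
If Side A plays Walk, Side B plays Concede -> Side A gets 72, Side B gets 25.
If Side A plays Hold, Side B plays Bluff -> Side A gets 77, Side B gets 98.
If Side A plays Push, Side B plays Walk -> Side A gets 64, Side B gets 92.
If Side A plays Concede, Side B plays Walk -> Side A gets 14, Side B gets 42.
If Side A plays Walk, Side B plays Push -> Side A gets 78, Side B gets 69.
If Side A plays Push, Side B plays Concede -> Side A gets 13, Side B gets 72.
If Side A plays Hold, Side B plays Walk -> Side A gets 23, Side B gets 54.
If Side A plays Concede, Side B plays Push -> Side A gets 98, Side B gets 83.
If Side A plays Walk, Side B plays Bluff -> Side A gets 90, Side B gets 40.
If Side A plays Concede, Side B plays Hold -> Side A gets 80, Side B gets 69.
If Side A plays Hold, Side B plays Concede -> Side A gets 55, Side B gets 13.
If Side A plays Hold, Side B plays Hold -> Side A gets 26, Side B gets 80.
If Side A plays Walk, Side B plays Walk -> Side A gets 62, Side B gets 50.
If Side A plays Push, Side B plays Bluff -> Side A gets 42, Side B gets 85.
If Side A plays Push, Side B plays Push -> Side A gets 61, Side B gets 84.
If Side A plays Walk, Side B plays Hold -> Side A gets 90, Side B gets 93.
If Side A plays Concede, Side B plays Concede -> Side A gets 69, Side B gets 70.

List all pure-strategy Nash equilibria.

Side A against Concede: payoffs 69, 55, 13, 72 → best response Walk.
Side A against Hold: payoffs 80, 26, 67, 90 → best response Walk.
Side A against Push: payoffs 98, 17, 61, 78 → best response Concede.
Side A against Walk: payoffs 14, 23, 64, 62 → best response Push.
Side A against Bluff: payoffs 23, 77, 42, 90 → best response Walk.
Side B against Concede: payoffs 70, 69, 83, 42, 78 → best response Push.
Side B against Hold: payoffs 13, 80, 67, 54, 98 → best response Bluff.
Side B against Push: payoffs 72, 23, 84, 92, 85 → best response Walk.
Side B against Walk: payoffs 25, 93, 69, 50, 40 → best response Hold.
Mutual best responses: (Concede, Push); (Push, Walk); (Walk, Hold).

(Concede, Push); (Push, Walk); (Walk, Hold)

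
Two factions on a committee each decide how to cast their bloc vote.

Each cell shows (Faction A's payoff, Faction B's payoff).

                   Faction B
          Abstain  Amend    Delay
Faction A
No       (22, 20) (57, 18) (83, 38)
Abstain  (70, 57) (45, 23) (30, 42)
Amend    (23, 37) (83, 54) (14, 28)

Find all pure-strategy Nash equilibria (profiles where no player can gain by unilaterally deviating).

Pure-strategy Nash equilibria: (No, Delay) and (Abstain, Abstain) and (Amend, Amend)

Faction A against Abstain: payoffs 22, 70, 23 → best response Abstain.
Faction A against Amend: payoffs 57, 45, 83 → best response Amend.
Faction A against Delay: payoffs 83, 30, 14 → best response No.
Faction B against No: payoffs 20, 18, 38 → best response Delay.
Faction B against Abstain: payoffs 57, 23, 42 → best response Abstain.
Faction B against Amend: payoffs 37, 54, 28 → best response Amend.
Mutual best responses: (No, Delay); (Abstain, Abstain); (Amend, Amend).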